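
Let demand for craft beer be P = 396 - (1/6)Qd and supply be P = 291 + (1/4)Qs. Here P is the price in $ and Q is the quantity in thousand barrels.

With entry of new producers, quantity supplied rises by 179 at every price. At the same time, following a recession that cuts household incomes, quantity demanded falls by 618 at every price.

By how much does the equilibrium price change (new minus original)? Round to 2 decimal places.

Initially, 2376 - 6P = 4P - 1164, so 3540 = 10P and P = 354, Q = 252.
The new curves are Qd = 1758 - 6P (demand) and Qs = 4P - 985 (supply).
Clearing the new market: 1758 - 6P = 4P - 985, so P = 274.3 and Q = 112.2.
ΔP = 274.3 − 354 = -79.70.

-79.70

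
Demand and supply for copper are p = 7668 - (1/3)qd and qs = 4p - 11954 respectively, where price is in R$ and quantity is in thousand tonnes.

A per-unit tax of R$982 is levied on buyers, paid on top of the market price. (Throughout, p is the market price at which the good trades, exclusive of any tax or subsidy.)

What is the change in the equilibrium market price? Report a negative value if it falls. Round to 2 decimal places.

Before the shock: 23004 - 3p = 4p - 11954 ⇒ 34958 = 7p ⇒ p = 4994, q = 8022.
Since buyers pay the price plus the tax, the effective demand curve becomes qd = 20058 - 3p.
Setting them equal: 20058 - 3p = 4p - 11954 → 32012 = 7p, so p = 32012/7 ≈ 4573.1429 and q = 44370/7 ≈ 6338.5714.
Δp = 4573.1429 − 4994 = -420.86.

-420.86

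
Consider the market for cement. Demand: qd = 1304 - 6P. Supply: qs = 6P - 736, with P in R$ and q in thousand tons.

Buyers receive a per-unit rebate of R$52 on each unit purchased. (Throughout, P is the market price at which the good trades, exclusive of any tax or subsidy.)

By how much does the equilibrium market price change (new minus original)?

Initially, 1304 - 6P = 6P - 736, so 2040 = 12P and P = 170, q = 284.
Since buyers' out-of-pocket price is the market price minus the rebate, the effective demand curve becomes qd = 1616 - 6P.
New equilibrium: 1616 - 6P = 6P - 736 ⇒ 2352 = 12P ⇒ P = 196, q = 440.
ΔP = 196 − 170 = +26.

+26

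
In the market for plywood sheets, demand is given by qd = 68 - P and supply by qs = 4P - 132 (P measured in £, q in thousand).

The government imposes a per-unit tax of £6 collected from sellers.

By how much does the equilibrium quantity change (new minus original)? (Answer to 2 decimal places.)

-4.80

Original equilibrium: 68 - P = 4P - 132 gives 200 = 5P, so P = 40 and q = 28.
Since sellers keep the price net of the tax, the effective supply curve becomes qs = 4P - 156.
Equate the new curves: 68 - P = 4P - 156, giving 224 = 5P, P = 44.8, q = 23.2.
Δq = 23.2 − 28 = -4.80.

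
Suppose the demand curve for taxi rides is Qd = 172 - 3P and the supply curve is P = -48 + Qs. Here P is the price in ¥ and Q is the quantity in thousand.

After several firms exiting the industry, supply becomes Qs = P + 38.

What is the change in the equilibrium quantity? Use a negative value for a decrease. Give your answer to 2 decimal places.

-7.50

Solve the original market: 172 - 3P = P + 48, hence P = 31 and Q = 79.
With the change applied: demand Qd = 172 - 3P, supply Qs = P + 38.
Equate the new curves: 172 - 3P = P + 38, giving 134 = 4P, P = 33.5, Q = 71.5.
ΔQ = 71.5 − 79 = -7.50.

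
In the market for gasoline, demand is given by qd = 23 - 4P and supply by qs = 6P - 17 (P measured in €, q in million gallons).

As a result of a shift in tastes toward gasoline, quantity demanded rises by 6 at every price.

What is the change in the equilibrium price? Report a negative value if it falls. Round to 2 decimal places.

+0.60

Original equilibrium: 23 - 4P = 6P - 17 gives 40 = 10P, so P = 4 and q = 7.
The new curves are qd = 29 - 4P (demand) and qs = 6P - 17 (supply).
Clearing the new market: 29 - 4P = 6P - 17, so P = 4.6 and q = 10.6.
ΔP = 4.6 − 4 = +0.60.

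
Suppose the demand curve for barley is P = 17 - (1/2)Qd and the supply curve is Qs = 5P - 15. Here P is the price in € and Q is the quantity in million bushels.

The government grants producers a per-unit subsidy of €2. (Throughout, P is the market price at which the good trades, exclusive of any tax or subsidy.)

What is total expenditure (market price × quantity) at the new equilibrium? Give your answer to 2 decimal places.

Solve the original market: 34 - 2P = 5P - 15, hence P = 7 and Q = 20.
Since sellers receive the price plus the subsidy, the effective supply curve becomes Qs = 5P - 5.
Equate the new curves: 34 - 2P = 5P - 5, giving 39 = 7P, P = 39/7 ≈ 5.5714, Q = 160/7 ≈ 22.8571.
New expenditure = 5.5714 × 22.8571 = 127.35.

127.35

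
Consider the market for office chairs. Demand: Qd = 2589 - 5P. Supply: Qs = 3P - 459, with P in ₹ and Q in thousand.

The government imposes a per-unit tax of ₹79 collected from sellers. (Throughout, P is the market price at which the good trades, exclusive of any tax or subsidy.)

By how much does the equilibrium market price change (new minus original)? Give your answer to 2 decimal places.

Solve the original market: 2589 - 5P = 3P - 459, hence P = 381 and Q = 684.
Since sellers keep the price net of the tax, the effective supply curve becomes Qs = 3P - 696.
Clearing the new market: 2589 - 5P = 3P - 696, so P = 410.625 and Q = 535.875.
ΔP = 410.625 − 381 = +29.63.

+29.63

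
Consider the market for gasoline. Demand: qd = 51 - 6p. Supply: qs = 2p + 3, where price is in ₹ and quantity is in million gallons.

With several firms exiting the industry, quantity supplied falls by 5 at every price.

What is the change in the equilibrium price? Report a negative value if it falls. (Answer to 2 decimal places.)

Solve the original market: 51 - 6p = 2p + 3, hence p = 6 and q = 15.
After the shift, demand is qd = 51 - 6p and supply is qs = 2p - 2.
Clearing the new market: 51 - 6p = 2p - 2, so p = 6.625 and q = 11.25.
Δp = 6.625 − 6 = +0.63.

+0.63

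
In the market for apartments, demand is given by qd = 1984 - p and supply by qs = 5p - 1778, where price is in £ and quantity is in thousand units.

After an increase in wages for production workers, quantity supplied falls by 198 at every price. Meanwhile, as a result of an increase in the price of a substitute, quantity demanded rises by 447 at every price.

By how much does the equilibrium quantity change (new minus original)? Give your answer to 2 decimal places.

Before the shock: 1984 - p = 5p - 1778 ⇒ 3762 = 6p ⇒ p = 627, q = 1357.
The shock moves the curves to qd = 2431 - p and qs = 5p - 1976.
Setting them equal: 2431 - p = 5p - 1976 → 4407 = 6p, so p = 734.5 and q = 1696.5.
Δq = 1696.5 − 1357 = +339.50.

+339.50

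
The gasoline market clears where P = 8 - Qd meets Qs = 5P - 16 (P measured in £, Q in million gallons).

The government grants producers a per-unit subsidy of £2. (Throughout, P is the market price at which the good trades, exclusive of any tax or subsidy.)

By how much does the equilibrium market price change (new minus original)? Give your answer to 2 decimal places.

-1.67

Solve the original market: 8 - P = 5P - 16, hence P = 4 and Q = 4.
Since sellers receive the price plus the subsidy, the effective supply curve becomes Qs = 5P - 6.
New equilibrium: 8 - P = 5P - 6 ⇒ 14 = 6P ⇒ P = 7/3 ≈ 2.3333, Q = 17/3 ≈ 5.6667.
ΔP = 2.3333 − 4 = -1.67.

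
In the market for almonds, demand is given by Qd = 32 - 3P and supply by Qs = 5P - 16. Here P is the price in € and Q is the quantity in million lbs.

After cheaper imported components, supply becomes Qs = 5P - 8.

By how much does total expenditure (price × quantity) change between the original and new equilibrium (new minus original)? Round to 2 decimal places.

Original equilibrium: 32 - 3P = 5P - 16 gives 48 = 8P, so P = 6 and Q = 14.
The shock moves the curves to Qd = 32 - 3P and Qs = 5P - 8.
Clearing the new market: 32 - 3P = 5P - 8, so P = 5 and Q = 17.
Expenditure moves from 6×14 = 84 to 5×17 = 85; change = +1.00.

+1.00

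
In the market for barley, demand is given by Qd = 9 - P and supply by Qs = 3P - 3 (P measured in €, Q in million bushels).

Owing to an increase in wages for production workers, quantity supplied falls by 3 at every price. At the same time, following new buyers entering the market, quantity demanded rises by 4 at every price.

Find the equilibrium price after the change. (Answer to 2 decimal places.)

Solve the original market: 9 - P = 3P - 3, hence P = 3 and Q = 6.
The new curves are Qd = 13 - P (demand) and Qs = 3P - 6 (supply).
New equilibrium: 13 - P = 3P - 6 ⇒ 19 = 4P ⇒ P = 4.75, Q = 8.25.

4.75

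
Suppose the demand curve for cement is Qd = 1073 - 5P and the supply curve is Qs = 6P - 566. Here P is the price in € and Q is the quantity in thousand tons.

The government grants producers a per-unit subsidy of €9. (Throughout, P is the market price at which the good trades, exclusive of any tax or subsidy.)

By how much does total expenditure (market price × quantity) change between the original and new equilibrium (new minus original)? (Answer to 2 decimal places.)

+1926.60

Initially, 1073 - 5P = 6P - 566, so 1639 = 11P and P = 149, Q = 328.
Since sellers receive the price plus the subsidy, the effective supply curve becomes Qs = 6P - 512.
New equilibrium: 1073 - 5P = 6P - 512 ⇒ 1585 = 11P ⇒ P = 1585/11 ≈ 144.0909, Q = 3878/11 ≈ 352.5455.
Expenditure moves from 149×328 = 48872 to 144.0909×352.5455 = 50798.5950; change = +1926.60.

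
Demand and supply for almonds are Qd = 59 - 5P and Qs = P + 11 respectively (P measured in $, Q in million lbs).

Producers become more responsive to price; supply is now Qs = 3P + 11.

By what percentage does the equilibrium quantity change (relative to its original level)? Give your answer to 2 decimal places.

Initially, 59 - 5P = P + 11, so 48 = 6P and P = 8, Q = 19.
After the shift, demand is Qd = 59 - 5P and supply is Qs = 3P + 11.
New equilibrium: 59 - 5P = 3P + 11 ⇒ 48 = 8P ⇒ P = 6, Q = 29.
%ΔQ = (29 − 19) / 19 × 100 = +52.63%.

+52.63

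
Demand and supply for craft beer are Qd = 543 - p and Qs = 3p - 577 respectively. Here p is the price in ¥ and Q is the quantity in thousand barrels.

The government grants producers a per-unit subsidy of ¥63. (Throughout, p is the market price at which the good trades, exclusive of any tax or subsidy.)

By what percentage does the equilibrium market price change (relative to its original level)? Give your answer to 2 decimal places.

Solve the original market: 543 - p = 3p - 577, hence p = 280 and Q = 263.
Since sellers receive the price plus the subsidy, the effective supply curve becomes Qs = 3p - 388.
Setting them equal: 543 - p = 3p - 388 → 931 = 4p, so p = 232.75 and Q = 310.25.
%Δp = (232.75 − 280) / 280 × 100 = -16.88%.

-16.88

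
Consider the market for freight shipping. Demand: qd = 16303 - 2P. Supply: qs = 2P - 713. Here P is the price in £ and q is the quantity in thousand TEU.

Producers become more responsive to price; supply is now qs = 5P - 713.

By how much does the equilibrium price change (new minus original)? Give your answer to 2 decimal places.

-1823.14

Solve the original market: 16303 - 2P = 2P - 713, hence P = 4254 and q = 7795.
After the shift, demand is qd = 16303 - 2P and supply is qs = 5P - 713.
Clearing the new market: 16303 - 2P = 5P - 713, so P = 17016/7 ≈ 2430.8571 and q = 80089/7 ≈ 11441.2857.
ΔP = 2430.8571 − 4254 = -1823.14.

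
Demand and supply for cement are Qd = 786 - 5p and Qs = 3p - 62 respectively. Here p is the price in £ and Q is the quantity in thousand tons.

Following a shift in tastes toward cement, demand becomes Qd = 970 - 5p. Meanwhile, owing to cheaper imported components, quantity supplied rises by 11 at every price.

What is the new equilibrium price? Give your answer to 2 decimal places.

127.63

Solve the original market: 786 - 5p = 3p - 62, hence p = 106 and Q = 256.
With the change applied: demand Qd = 970 - 5p, supply Qs = 3p - 51.
Setting them equal: 970 - 5p = 3p - 51 → 1021 = 8p, so p = 127.625 and Q = 331.875.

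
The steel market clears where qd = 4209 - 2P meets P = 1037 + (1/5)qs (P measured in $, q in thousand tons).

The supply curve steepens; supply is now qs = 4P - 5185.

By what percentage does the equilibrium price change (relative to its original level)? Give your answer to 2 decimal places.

Solve the original market: 4209 - 2P = 5P - 5185, hence P = 1342 and q = 1525.
The shock moves the curves to qd = 4209 - 2P and qs = 4P - 5185.
New equilibrium: 4209 - 2P = 4P - 5185 ⇒ 9394 = 6P ⇒ P = 4697/3 ≈ 1565.6667, q = 3233/3 ≈ 1077.6667.
%ΔP = (1565.6667 − 1342) / 1342 × 100 = +16.67%.

+16.67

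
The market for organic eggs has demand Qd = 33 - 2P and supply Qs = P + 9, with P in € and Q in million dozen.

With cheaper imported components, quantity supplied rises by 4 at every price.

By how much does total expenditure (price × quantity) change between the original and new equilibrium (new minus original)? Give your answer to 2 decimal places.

-4.89

Before the shock: 33 - 2P = P + 9 ⇒ 24 = 3P ⇒ P = 8, Q = 17.
After the shift, demand is Qd = 33 - 2P and supply is Qs = P + 13.
New equilibrium: 33 - 2P = P + 13 ⇒ 20 = 3P ⇒ P = 20/3 ≈ 6.6667, Q = 59/3 ≈ 19.6667.
Expenditure moves from 8×17 = 136 to 6.6667×19.6667 = 131.1111; change = -4.89.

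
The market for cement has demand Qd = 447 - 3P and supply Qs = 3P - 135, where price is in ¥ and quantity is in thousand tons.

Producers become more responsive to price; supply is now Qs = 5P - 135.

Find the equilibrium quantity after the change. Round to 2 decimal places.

Solve the original market: 447 - 3P = 3P - 135, hence P = 97 and Q = 156.
The shock moves the curves to Qd = 447 - 3P and Qs = 5P - 135.
Equate the new curves: 447 - 3P = 5P - 135, giving 582 = 8P, P = 72.75, Q = 228.75.

228.75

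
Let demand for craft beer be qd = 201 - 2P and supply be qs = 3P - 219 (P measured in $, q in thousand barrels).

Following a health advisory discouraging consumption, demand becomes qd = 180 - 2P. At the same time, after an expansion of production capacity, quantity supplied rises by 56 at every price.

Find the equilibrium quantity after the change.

Original equilibrium: 201 - 2P = 3P - 219 gives 420 = 5P, so P = 84 and q = 33.
After the shift, demand is qd = 180 - 2P and supply is qs = 3P - 163.
Equate the new curves: 180 - 2P = 3P - 163, giving 343 = 5P, P = 68.6, q = 42.8.

42.8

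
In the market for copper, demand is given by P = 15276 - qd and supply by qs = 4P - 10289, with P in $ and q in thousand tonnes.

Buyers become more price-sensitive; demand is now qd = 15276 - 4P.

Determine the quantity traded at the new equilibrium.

2493.5

Original equilibrium: 15276 - P = 4P - 10289 gives 25565 = 5P, so P = 5113 and q = 10163.
With the change applied: demand qd = 15276 - 4P, supply qs = 4P - 10289.
Equate the new curves: 15276 - 4P = 4P - 10289, giving 25565 = 8P, P = 3195.625, q = 2493.5.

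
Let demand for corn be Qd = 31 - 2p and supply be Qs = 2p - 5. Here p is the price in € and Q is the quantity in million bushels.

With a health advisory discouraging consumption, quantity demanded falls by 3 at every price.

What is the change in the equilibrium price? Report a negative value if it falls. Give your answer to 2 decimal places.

Original equilibrium: 31 - 2p = 2p - 5 gives 36 = 4p, so p = 9 and Q = 13.
The new curves are Qd = 28 - 2p (demand) and Qs = 2p - 5 (supply).
Clearing the new market: 28 - 2p = 2p - 5, so p = 8.25 and Q = 11.5.
Δp = 8.25 − 9 = -0.75.

-0.75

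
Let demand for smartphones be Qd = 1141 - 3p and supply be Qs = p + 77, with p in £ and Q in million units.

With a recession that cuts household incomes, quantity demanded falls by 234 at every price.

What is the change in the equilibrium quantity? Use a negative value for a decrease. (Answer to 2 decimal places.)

-58.50

Original equilibrium: 1141 - 3p = p + 77 gives 1064 = 4p, so p = 266 and Q = 343.
The new curves are Qd = 907 - 3p (demand) and Qs = p + 77 (supply).
Equate the new curves: 907 - 3p = p + 77, giving 830 = 4p, p = 207.5, Q = 284.5.
ΔQ = 284.5 − 343 = -58.50.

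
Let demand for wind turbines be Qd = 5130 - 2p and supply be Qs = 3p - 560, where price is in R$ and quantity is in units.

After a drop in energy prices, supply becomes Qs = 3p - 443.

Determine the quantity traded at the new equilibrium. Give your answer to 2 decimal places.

2900.80

Solve the original market: 5130 - 2p = 3p - 560, hence p = 1138 and Q = 2854.
With the change applied: demand Qd = 5130 - 2p, supply Qs = 3p - 443.
Clearing the new market: 5130 - 2p = 3p - 443, so p = 1114.6 and Q = 2900.8.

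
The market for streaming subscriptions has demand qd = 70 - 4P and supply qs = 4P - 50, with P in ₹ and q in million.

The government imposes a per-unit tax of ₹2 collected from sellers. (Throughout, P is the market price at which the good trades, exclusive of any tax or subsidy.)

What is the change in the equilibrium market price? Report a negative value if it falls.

+1

Initially, 70 - 4P = 4P - 50, so 120 = 8P and P = 15, q = 10.
Since sellers keep the price net of the tax, the effective supply curve becomes qs = 4P - 58.
Clearing the new market: 70 - 4P = 4P - 58, so P = 16 and q = 6.
ΔP = 16 − 15 = +1.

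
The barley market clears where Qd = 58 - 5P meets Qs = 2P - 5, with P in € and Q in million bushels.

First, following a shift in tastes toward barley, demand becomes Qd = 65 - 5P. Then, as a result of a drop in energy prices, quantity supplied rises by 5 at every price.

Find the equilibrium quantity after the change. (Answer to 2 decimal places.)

Original equilibrium: 58 - 5P = 2P - 5 gives 63 = 7P, so P = 9 and Q = 13.
The new curves are Qd = 65 - 5P (demand) and Qs = 2P (supply).
Equate the new curves: 65 - 5P = 2P, giving 65 = 7P, P = 65/7 ≈ 9.2857, Q = 130/7 ≈ 18.5714.

18.57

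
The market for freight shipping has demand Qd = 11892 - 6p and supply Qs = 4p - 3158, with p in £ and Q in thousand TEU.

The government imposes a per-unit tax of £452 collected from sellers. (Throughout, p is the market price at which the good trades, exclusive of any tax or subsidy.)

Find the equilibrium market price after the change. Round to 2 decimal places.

1685.80

Original equilibrium: 11892 - 6p = 4p - 3158 gives 15050 = 10p, so p = 1505 and Q = 2862.
Since sellers keep the price net of the tax, the effective supply curve becomes Qs = 4p - 4966.
Clearing the new market: 11892 - 6p = 4p - 4966, so p = 1685.8 and Q = 1777.2.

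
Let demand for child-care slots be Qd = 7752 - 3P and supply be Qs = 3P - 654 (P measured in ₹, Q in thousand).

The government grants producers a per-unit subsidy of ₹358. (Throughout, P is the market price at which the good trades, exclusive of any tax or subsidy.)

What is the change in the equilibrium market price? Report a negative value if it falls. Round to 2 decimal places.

Original equilibrium: 7752 - 3P = 3P - 654 gives 8406 = 6P, so P = 1401 and Q = 3549.
Since sellers receive the price plus the subsidy, the effective supply curve becomes Qs = 3P + 420.
Setting them equal: 7752 - 3P = 3P + 420 → 7332 = 6P, so P = 1222 and Q = 4086.
ΔP = 1222 − 1401 = -179.00.

-179.00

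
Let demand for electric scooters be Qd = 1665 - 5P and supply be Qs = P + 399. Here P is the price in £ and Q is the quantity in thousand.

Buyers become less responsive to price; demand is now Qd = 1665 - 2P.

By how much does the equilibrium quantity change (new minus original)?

+211

Before the shock: 1665 - 5P = P + 399 ⇒ 1266 = 6P ⇒ P = 211, Q = 610.
With the change applied: demand Qd = 1665 - 2P, supply Qs = P + 399.
New equilibrium: 1665 - 2P = P + 399 ⇒ 1266 = 3P ⇒ P = 422, Q = 821.
ΔQ = 821 − 610 = +211.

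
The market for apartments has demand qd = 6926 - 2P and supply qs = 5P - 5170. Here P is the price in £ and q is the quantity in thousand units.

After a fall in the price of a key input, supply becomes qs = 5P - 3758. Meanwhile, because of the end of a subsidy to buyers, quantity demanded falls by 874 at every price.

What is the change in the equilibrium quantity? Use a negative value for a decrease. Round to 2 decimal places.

-220.86

Solve the original market: 6926 - 2P = 5P - 5170, hence P = 1728 and q = 3470.
The new curves are qd = 6052 - 2P (demand) and qs = 5P - 3758 (supply).
Clearing the new market: 6052 - 2P = 5P - 3758, so P = 9810/7 ≈ 1401.4286 and q = 22744/7 ≈ 3249.1429.
Δq = 3249.1429 − 3470 = -220.86.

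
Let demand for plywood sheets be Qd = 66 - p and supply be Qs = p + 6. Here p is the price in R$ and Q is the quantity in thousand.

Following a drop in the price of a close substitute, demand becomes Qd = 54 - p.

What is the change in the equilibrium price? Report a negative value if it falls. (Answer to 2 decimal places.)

-6.00

Solve the original market: 66 - p = p + 6, hence p = 30 and Q = 36.
The new curves are Qd = 54 - p (demand) and Qs = p + 6 (supply).
New equilibrium: 54 - p = p + 6 ⇒ 48 = 2p ⇒ p = 24, Q = 30.
Δp = 24 − 30 = -6.00.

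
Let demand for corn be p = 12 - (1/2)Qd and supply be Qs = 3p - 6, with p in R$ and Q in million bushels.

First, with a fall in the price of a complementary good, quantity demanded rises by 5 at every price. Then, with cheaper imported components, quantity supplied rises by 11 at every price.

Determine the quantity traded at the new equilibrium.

19.4

Original equilibrium: 24 - 2p = 3p - 6 gives 30 = 5p, so p = 6 and Q = 12.
After the shift, demand is Qd = 29 - 2p and supply is Qs = 3p + 5.
Clearing the new market: 29 - 2p = 3p + 5, so p = 4.8 and Q = 19.4.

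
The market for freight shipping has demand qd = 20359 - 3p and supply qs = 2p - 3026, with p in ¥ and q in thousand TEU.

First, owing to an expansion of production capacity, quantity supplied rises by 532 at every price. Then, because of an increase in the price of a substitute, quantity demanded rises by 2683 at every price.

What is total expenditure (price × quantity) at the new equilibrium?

39429626.88

Before the shock: 20359 - 3p = 2p - 3026 ⇒ 23385 = 5p ⇒ p = 4677, q = 6328.
The shock moves the curves to qd = 23042 - 3p and qs = 2p - 2494.
Setting them equal: 23042 - 3p = 2p - 2494 → 25536 = 5p, so p = 5107.2 and q = 7720.4.
New expenditure = 5107.2 × 7720.4 = 39429626.88.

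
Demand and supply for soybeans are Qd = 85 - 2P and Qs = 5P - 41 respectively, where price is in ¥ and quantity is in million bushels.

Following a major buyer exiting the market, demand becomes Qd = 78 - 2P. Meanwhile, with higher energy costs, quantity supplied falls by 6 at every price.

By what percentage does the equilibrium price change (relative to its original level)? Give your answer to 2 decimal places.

Initially, 85 - 2P = 5P - 41, so 126 = 7P and P = 18, Q = 49.
The new curves are Qd = 78 - 2P (demand) and Qs = 5P - 47 (supply).
New equilibrium: 78 - 2P = 5P - 47 ⇒ 125 = 7P ⇒ P = 125/7 ≈ 17.8571, Q = 296/7 ≈ 42.2857.
%ΔP = (17.8571 − 18) / 18 × 100 = -0.79%.

-0.79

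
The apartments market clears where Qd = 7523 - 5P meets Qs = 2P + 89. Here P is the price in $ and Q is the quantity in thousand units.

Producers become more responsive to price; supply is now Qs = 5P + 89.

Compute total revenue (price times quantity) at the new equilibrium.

2829380.4

Original equilibrium: 7523 - 5P = 2P + 89 gives 7434 = 7P, so P = 1062 and Q = 2213.
After the shift, demand is Qd = 7523 - 5P and supply is Qs = 5P + 89.
New equilibrium: 7523 - 5P = 5P + 89 ⇒ 7434 = 10P ⇒ P = 743.4, Q = 3806.
New expenditure = 743.4 × 3806 = 2829380.4.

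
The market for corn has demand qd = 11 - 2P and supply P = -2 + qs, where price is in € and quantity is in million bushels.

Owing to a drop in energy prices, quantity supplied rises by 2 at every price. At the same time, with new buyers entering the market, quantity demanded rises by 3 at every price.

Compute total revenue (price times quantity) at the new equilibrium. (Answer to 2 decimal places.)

Original equilibrium: 11 - 2P = P + 2 gives 9 = 3P, so P = 3 and q = 5.
The new curves are qd = 14 - 2P (demand) and qs = P + 4 (supply).
Clearing the new market: 14 - 2P = P + 4, so P = 10/3 ≈ 3.3333 and q = 22/3 ≈ 7.3333.
New expenditure = 3.3333 × 7.3333 = 24.44.

24.44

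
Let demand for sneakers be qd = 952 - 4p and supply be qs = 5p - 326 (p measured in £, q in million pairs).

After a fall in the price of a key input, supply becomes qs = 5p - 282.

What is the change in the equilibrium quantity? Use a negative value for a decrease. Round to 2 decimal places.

+19.56

Before the shock: 952 - 4p = 5p - 326 ⇒ 1278 = 9p ⇒ p = 142, q = 384.
After the shift, demand is qd = 952 - 4p and supply is qs = 5p - 282.
Setting them equal: 952 - 4p = 5p - 282 → 1234 = 9p, so p = 1234/9 ≈ 137.1111 and q = 3632/9 ≈ 403.5556.
Δq = 403.5556 − 384 = +19.56.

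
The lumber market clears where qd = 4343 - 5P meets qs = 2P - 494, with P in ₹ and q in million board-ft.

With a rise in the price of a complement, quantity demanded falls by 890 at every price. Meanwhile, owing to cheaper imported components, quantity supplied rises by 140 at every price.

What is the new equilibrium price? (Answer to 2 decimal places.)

Solve the original market: 4343 - 5P = 2P - 494, hence P = 691 and q = 888.
The new curves are qd = 3453 - 5P (demand) and qs = 2P - 354 (supply).
Setting them equal: 3453 - 5P = 2P - 354 → 3807 = 7P, so P = 3807/7 ≈ 543.8571 and q = 5136/7 ≈ 733.7143.

543.86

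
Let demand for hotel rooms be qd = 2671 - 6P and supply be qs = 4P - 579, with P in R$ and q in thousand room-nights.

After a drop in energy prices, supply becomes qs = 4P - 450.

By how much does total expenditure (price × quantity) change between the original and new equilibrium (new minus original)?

+14855.64

Before the shock: 2671 - 6P = 4P - 579 ⇒ 3250 = 10P ⇒ P = 325, q = 721.
The shock moves the curves to qd = 2671 - 6P and qs = 4P - 450.
New equilibrium: 2671 - 6P = 4P - 450 ⇒ 3121 = 10P ⇒ P = 312.1, q = 798.4.
Expenditure moves from 325×721 = 234325 to 312.1×798.4 = 249180.64; change = +14855.64.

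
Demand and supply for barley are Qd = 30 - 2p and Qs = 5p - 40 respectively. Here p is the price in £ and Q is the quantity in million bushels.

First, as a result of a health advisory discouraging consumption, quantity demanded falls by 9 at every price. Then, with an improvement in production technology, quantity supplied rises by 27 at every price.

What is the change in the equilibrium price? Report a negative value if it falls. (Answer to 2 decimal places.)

-5.14

Original equilibrium: 30 - 2p = 5p - 40 gives 70 = 7p, so p = 10 and Q = 10.
The shock moves the curves to Qd = 21 - 2p and Qs = 5p - 13.
New equilibrium: 21 - 2p = 5p - 13 ⇒ 34 = 7p ⇒ p = 34/7 ≈ 4.8571, Q = 79/7 ≈ 11.2857.
Δp = 4.8571 − 10 = -5.14.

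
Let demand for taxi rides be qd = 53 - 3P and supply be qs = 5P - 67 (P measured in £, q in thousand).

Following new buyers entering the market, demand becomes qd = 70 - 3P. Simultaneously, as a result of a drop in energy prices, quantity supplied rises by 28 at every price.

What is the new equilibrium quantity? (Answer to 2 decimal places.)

Solve the original market: 53 - 3P = 5P - 67, hence P = 15 and q = 8.
With the change applied: demand qd = 70 - 3P, supply qs = 5P - 39.
Clearing the new market: 70 - 3P = 5P - 39, so P = 13.625 and q = 29.125.

29.13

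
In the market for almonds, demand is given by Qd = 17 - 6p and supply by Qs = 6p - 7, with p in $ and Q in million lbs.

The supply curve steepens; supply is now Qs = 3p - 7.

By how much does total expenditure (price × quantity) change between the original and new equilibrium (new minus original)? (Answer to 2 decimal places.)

Original equilibrium: 17 - 6p = 6p - 7 gives 24 = 12p, so p = 2 and Q = 5.
The shock moves the curves to Qd = 17 - 6p and Qs = 3p - 7.
New equilibrium: 17 - 6p = 3p - 7 ⇒ 24 = 9p ⇒ p = 8/3 ≈ 2.6667, Q = 1.
Expenditure moves from 2×5 = 10 to 2.6667×1 = 2.6667; change = -7.33.

-7.33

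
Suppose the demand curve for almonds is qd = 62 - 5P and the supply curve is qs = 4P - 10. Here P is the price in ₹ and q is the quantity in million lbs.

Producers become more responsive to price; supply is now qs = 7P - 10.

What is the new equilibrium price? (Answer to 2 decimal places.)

Initially, 62 - 5P = 4P - 10, so 72 = 9P and P = 8, q = 22.
With the change applied: demand qd = 62 - 5P, supply qs = 7P - 10.
Equate the new curves: 62 - 5P = 7P - 10, giving 72 = 12P, P = 6, q = 32.

6.00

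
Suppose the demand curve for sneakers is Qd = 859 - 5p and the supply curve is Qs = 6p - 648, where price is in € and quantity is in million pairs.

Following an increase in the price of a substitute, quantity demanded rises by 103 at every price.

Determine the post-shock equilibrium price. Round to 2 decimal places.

Initially, 859 - 5p = 6p - 648, so 1507 = 11p and p = 137, Q = 174.
With the change applied: demand Qd = 962 - 5p, supply Qs = 6p - 648.
Setting them equal: 962 - 5p = 6p - 648 → 1610 = 11p, so p = 1610/11 ≈ 146.3636 and Q = 2532/11 ≈ 230.1818.

146.36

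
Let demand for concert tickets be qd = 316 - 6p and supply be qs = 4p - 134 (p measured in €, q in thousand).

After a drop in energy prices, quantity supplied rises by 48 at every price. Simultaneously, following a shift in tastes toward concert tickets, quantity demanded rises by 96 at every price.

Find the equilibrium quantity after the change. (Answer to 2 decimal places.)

113.20

Initially, 316 - 6p = 4p - 134, so 450 = 10p and p = 45, q = 46.
The shock moves the curves to qd = 412 - 6p and qs = 4p - 86.
Clearing the new market: 412 - 6p = 4p - 86, so p = 49.8 and q = 113.2.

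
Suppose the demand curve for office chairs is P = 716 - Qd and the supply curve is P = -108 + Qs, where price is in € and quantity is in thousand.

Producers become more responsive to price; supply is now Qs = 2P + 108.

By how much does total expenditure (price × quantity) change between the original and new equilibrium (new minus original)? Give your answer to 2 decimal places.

-21212.44

Solve the original market: 716 - P = P + 108, hence P = 304 and Q = 412.
With the change applied: demand Qd = 716 - P, supply Qs = 2P + 108.
Setting them equal: 716 - P = 2P + 108 → 608 = 3P, so P = 608/3 ≈ 202.6667 and Q = 1540/3 ≈ 513.3333.
Expenditure moves from 304×412 = 125248 to 202.6667×513.3333 = 104035.5556; change = -21212.44.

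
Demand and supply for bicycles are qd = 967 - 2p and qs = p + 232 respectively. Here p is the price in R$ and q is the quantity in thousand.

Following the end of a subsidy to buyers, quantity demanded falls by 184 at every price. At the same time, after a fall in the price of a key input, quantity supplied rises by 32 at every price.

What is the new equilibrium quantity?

Initially, 967 - 2p = p + 232, so 735 = 3p and p = 245, q = 477.
With the change applied: demand qd = 783 - 2p, supply qs = p + 264.
New equilibrium: 783 - 2p = p + 264 ⇒ 519 = 3p ⇒ p = 173, q = 437.

437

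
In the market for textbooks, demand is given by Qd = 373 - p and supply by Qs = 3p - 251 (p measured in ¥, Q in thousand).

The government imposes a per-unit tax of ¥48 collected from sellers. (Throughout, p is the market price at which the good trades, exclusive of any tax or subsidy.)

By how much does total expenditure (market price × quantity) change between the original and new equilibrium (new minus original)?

+900

Original equilibrium: 373 - p = 3p - 251 gives 624 = 4p, so p = 156 and Q = 217.
Since sellers keep the price net of the tax, the effective supply curve becomes Qs = 3p - 395.
Clearing the new market: 373 - p = 3p - 395, so p = 192 and Q = 181.
Expenditure moves from 156×217 = 33852 to 192×181 = 34752; change = +900.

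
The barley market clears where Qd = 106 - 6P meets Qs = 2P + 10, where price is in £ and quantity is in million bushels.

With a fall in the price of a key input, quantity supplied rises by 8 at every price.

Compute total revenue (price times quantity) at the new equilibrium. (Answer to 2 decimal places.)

Initially, 106 - 6P = 2P + 10, so 96 = 8P and P = 12, Q = 34.
The new curves are Qd = 106 - 6P (demand) and Qs = 2P + 18 (supply).
Equate the new curves: 106 - 6P = 2P + 18, giving 88 = 8P, P = 11, Q = 40.
New expenditure = 11 × 40 = 440.00.

440.00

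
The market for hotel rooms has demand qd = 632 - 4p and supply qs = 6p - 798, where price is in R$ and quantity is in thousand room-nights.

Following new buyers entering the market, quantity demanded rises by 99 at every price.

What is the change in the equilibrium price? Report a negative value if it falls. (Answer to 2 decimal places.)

+9.90

Initially, 632 - 4p = 6p - 798, so 1430 = 10p and p = 143, q = 60.
After the shift, demand is qd = 731 - 4p and supply is qs = 6p - 798.
Equate the new curves: 731 - 4p = 6p - 798, giving 1529 = 10p, p = 152.9, q = 119.4.
Δp = 152.9 − 143 = +9.90.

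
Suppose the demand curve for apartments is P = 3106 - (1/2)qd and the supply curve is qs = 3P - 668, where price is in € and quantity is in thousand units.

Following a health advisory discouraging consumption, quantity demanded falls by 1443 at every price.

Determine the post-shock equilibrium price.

Initially, 6212 - 2P = 3P - 668, so 6880 = 5P and P = 1376, q = 3460.
With the change applied: demand qd = 4769 - 2P, supply qs = 3P - 668.
New equilibrium: 4769 - 2P = 3P - 668 ⇒ 5437 = 5P ⇒ P = 1087.4, q = 2594.2.

1087.4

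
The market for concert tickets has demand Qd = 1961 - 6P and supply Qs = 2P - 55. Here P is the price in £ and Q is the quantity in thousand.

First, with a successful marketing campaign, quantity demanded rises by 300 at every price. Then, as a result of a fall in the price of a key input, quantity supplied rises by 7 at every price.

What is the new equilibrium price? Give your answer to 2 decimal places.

Original equilibrium: 1961 - 6P = 2P - 55 gives 2016 = 8P, so P = 252 and Q = 449.
The shock moves the curves to Qd = 2261 - 6P and Qs = 2P - 48.
Equate the new curves: 2261 - 6P = 2P - 48, giving 2309 = 8P, P = 288.625, Q = 529.25.

288.63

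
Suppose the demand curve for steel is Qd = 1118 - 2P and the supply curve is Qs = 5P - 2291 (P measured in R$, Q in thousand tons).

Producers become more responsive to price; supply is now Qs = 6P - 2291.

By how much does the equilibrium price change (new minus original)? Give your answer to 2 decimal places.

Original equilibrium: 1118 - 2P = 5P - 2291 gives 3409 = 7P, so P = 487 and Q = 144.
The shock moves the curves to Qd = 1118 - 2P and Qs = 6P - 2291.
New equilibrium: 1118 - 2P = 6P - 2291 ⇒ 3409 = 8P ⇒ P = 426.125, Q = 265.75.
ΔP = 426.125 − 487 = -60.88.

-60.88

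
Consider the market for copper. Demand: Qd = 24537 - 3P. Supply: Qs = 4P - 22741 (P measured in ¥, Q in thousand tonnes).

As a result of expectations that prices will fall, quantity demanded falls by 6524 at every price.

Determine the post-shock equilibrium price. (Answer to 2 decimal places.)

5822.00

Solve the original market: 24537 - 3P = 4P - 22741, hence P = 6754 and Q = 4275.
After the shift, demand is Qd = 18013 - 3P and supply is Qs = 4P - 22741.
Setting them equal: 18013 - 3P = 4P - 22741 → 40754 = 7P, so P = 5822 and Q = 547.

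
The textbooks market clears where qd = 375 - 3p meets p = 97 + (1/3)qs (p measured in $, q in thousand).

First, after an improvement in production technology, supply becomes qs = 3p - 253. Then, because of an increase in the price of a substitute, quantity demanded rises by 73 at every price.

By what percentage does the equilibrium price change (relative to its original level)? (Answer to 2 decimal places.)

Initially, 375 - 3p = 3p - 291, so 666 = 6p and p = 111, q = 42.
After the shift, demand is qd = 448 - 3p and supply is qs = 3p - 253.
New equilibrium: 448 - 3p = 3p - 253 ⇒ 701 = 6p ⇒ p = 701/6 ≈ 116.8333, q = 97.5.
%Δp = (116.8333 − 111) / 111 × 100 = +5.26%.

+5.26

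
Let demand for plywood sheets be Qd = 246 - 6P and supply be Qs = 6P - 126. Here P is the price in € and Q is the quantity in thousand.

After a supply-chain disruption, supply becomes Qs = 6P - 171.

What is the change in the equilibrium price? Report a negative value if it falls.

Original equilibrium: 246 - 6P = 6P - 126 gives 372 = 12P, so P = 31 and Q = 60.
With the change applied: demand Qd = 246 - 6P, supply Qs = 6P - 171.
Setting them equal: 246 - 6P = 6P - 171 → 417 = 12P, so P = 34.75 and Q = 37.5.
ΔP = 34.75 − 31 = +3.75.

+3.75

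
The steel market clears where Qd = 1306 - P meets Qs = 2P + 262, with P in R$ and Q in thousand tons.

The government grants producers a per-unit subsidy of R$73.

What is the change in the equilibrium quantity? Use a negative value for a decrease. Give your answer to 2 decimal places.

+48.67

Before the shock: 1306 - P = 2P + 262 ⇒ 1044 = 3P ⇒ P = 348, Q = 958.
Since sellers receive the price plus the subsidy, the effective supply curve becomes Qs = 2P + 408.
New equilibrium: 1306 - P = 2P + 408 ⇒ 898 = 3P ⇒ P = 898/3 ≈ 299.3333, Q = 3020/3 ≈ 1006.6667.
ΔQ = 1006.6667 − 958 = +48.67.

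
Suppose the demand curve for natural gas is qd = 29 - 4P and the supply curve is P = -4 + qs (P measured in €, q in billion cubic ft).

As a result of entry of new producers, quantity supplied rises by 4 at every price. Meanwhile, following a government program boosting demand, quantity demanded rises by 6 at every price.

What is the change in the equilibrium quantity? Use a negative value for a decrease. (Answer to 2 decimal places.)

+4.40

Original equilibrium: 29 - 4P = P + 4 gives 25 = 5P, so P = 5 and q = 9.
The shock moves the curves to qd = 35 - 4P and qs = P + 8.
Clearing the new market: 35 - 4P = P + 8, so P = 5.4 and q = 13.4.
Δq = 13.4 − 9 = +4.40.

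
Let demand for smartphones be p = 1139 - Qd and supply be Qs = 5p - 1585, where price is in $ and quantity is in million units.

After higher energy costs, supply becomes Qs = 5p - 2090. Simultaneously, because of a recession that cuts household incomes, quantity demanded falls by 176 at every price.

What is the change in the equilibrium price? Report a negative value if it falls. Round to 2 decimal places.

Initially, 1139 - p = 5p - 1585, so 2724 = 6p and p = 454, Q = 685.
With the change applied: demand Qd = 963 - p, supply Qs = 5p - 2090.
Setting them equal: 963 - p = 5p - 2090 → 3053 = 6p, so p = 3053/6 ≈ 508.8333 and Q = 2725/6 ≈ 454.1667.
Δp = 508.8333 − 454 = +54.83.

+54.83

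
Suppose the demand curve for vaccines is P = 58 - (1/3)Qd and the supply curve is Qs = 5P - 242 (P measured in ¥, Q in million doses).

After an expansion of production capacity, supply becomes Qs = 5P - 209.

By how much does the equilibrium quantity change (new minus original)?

Before the shock: 174 - 3P = 5P - 242 ⇒ 416 = 8P ⇒ P = 52, Q = 18.
After the shift, demand is Qd = 174 - 3P and supply is Qs = 5P - 209.
Equate the new curves: 174 - 3P = 5P - 209, giving 383 = 8P, P = 47.875, Q = 30.375.
ΔQ = 30.375 − 18 = +12.375.

+12.375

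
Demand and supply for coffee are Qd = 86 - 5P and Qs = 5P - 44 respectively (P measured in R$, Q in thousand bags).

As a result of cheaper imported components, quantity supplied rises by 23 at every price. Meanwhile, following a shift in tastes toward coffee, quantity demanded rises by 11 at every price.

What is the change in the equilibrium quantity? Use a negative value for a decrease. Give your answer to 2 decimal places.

Initially, 86 - 5P = 5P - 44, so 130 = 10P and P = 13, Q = 21.
With the change applied: demand Qd = 97 - 5P, supply Qs = 5P - 21.
Clearing the new market: 97 - 5P = 5P - 21, so P = 11.8 and Q = 38.
ΔQ = 38 − 21 = +17.00.

+17.00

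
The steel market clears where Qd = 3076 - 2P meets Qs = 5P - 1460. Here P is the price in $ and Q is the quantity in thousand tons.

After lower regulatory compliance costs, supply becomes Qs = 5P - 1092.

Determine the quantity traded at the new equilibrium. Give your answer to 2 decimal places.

Solve the original market: 3076 - 2P = 5P - 1460, hence P = 648 and Q = 1780.
The new curves are Qd = 3076 - 2P (demand) and Qs = 5P - 1092 (supply).
Equate the new curves: 3076 - 2P = 5P - 1092, giving 4168 = 7P, P = 4168/7 ≈ 595.4286, Q = 13196/7 ≈ 1885.1429.

1885.14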